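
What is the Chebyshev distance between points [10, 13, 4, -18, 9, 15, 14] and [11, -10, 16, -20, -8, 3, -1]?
23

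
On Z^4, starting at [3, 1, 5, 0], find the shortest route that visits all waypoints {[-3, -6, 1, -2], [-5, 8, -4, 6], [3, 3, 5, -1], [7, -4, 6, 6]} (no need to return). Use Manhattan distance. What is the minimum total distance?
76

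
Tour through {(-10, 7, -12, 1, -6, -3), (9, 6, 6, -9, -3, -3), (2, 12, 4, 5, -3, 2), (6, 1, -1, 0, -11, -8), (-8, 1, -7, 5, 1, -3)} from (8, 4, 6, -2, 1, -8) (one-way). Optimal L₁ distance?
162
(one optimal route: (8, 4, 6, -2, 1, -8) → (9, 6, 6, -9, -3, -3) → (2, 12, 4, 5, -3, 2) → (6, 1, -1, 0, -11, -8) → (-8, 1, -7, 5, 1, -3) → (-10, 7, -12, 1, -6, -3))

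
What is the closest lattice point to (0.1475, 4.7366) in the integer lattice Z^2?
(0, 5)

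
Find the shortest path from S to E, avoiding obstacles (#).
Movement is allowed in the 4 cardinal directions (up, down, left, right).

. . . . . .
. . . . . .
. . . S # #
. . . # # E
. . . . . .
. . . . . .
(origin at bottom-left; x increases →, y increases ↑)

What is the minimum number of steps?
7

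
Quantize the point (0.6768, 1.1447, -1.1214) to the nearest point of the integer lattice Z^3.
(1, 1, -1)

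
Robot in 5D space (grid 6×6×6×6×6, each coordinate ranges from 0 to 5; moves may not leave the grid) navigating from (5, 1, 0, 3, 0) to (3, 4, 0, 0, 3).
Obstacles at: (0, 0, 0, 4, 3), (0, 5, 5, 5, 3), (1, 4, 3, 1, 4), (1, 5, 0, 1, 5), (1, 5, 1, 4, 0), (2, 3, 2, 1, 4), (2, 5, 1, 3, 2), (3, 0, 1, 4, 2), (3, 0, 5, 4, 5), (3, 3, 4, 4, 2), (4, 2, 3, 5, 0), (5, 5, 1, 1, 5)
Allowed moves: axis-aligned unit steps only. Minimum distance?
11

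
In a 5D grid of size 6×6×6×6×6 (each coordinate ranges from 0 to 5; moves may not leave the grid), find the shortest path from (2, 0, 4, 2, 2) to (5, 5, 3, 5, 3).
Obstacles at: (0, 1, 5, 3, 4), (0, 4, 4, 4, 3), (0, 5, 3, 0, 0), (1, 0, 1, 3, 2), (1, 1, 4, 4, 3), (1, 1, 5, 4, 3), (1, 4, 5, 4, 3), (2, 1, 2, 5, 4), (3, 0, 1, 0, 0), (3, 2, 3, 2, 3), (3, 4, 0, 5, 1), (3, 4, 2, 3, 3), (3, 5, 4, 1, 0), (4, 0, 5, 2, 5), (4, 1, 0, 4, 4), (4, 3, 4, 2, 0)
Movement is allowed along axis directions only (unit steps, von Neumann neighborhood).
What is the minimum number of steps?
13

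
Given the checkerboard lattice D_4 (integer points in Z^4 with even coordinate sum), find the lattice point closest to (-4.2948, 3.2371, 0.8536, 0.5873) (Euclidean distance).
(-4, 3, 1, 0)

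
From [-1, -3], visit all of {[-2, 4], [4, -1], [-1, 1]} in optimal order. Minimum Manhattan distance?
18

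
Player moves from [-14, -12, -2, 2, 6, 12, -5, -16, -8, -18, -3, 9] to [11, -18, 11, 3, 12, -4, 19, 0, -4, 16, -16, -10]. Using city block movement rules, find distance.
177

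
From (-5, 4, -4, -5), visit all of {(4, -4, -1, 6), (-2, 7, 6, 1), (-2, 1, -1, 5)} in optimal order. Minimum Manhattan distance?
51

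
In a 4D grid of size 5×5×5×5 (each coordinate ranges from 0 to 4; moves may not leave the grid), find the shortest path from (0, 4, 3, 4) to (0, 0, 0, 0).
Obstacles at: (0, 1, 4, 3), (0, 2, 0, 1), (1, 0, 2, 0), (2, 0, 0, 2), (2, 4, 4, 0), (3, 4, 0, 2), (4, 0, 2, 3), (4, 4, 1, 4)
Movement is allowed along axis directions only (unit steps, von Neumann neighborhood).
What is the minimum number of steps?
11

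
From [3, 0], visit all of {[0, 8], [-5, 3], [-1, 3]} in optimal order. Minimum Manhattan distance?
21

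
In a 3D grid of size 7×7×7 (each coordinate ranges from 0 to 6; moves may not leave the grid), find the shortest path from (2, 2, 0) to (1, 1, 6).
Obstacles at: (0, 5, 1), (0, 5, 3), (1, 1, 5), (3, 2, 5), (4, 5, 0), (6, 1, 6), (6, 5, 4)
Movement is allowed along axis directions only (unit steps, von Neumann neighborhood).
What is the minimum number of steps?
8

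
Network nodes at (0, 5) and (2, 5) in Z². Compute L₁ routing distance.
2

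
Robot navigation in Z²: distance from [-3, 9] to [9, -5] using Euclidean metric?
18.4391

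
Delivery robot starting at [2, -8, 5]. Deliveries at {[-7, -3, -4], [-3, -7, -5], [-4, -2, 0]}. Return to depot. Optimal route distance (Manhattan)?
50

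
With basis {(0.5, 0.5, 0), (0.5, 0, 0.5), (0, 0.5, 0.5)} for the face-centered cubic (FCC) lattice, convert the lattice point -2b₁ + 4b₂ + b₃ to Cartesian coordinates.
(1, -0.5, 2.5)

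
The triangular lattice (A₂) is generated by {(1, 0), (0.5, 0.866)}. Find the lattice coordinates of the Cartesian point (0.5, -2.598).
2b₁ - 3b₂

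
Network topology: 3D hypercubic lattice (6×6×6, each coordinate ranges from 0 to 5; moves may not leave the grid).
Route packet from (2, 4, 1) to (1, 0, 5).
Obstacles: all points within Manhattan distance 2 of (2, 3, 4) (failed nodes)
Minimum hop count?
9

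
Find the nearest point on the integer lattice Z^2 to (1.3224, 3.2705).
(1, 3)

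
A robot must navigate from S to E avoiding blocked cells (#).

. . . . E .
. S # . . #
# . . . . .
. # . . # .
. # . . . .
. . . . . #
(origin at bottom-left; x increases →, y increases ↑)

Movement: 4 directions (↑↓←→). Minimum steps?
4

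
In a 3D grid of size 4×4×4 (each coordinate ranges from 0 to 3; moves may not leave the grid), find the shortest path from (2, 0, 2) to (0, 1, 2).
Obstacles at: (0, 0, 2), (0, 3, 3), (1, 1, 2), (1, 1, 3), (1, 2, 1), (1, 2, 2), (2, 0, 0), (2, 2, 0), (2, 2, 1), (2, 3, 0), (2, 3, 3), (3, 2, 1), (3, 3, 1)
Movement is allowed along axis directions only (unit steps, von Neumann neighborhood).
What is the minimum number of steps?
5
(one shortest path: (2, 0, 2) → (1, 0, 2) → (1, 0, 1) → (0, 0, 1) → (0, 1, 1) → (0, 1, 2))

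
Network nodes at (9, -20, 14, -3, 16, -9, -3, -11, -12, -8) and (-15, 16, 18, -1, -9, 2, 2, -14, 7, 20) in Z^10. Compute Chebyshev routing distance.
36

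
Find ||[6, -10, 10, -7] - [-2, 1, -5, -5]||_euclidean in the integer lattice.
20.347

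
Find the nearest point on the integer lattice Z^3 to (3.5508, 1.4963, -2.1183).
(4, 1, -2)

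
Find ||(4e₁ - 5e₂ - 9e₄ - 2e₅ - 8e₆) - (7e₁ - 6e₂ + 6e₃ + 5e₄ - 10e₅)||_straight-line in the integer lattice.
19.2354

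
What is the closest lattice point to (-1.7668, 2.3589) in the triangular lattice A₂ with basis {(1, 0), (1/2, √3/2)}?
(-1.5, 2.598)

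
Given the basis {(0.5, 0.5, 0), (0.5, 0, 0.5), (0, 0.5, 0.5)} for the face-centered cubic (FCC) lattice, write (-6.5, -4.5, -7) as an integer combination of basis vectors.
-4b₁ - 9b₂ - 5b₃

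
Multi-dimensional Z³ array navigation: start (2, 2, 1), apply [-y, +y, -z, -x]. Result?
(1, 2, 0)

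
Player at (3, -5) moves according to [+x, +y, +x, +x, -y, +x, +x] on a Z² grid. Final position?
(8, -5)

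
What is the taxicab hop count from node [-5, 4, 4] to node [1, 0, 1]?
13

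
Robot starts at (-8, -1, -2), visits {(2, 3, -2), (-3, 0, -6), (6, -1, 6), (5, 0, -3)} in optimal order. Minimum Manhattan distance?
40
(one optimal route: (-8, -1, -2) → (-3, 0, -6) → (2, 3, -2) → (5, 0, -3) → (6, -1, 6))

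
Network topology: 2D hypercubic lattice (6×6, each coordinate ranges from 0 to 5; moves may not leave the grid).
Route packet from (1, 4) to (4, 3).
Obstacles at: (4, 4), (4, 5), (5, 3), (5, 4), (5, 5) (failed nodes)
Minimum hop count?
4
(one shortest path: (1, 4) → (2, 4) → (3, 4) → (3, 3) → (4, 3))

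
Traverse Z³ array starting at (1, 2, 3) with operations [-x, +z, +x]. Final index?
(1, 2, 4)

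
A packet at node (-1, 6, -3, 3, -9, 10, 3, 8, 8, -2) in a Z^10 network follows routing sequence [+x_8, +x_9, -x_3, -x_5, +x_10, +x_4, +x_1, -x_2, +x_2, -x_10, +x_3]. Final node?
(0, 6, -3, 4, -10, 10, 3, 9, 9, -2)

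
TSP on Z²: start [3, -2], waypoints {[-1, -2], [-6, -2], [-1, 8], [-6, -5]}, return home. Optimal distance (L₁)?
44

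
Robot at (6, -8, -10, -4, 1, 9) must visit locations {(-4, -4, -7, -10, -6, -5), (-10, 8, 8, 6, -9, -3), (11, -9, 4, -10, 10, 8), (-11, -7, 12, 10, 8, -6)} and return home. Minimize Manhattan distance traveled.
246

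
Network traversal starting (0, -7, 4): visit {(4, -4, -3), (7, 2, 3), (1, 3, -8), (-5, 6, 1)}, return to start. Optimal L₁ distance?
82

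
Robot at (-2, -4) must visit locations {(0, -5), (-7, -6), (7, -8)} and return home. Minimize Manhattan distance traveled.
36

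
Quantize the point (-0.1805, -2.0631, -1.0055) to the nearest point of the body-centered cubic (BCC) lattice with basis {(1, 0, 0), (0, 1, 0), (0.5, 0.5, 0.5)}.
(0, -2, -1)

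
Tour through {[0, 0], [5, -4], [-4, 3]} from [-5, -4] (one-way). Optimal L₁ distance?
24
(one optimal route: (-5, -4) → (-4, 3) → (0, 0) → (5, -4))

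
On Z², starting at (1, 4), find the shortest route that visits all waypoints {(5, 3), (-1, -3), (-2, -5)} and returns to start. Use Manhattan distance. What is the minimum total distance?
32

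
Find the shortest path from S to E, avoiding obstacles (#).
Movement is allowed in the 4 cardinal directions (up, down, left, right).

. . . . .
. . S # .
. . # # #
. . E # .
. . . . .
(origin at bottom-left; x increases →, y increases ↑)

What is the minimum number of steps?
4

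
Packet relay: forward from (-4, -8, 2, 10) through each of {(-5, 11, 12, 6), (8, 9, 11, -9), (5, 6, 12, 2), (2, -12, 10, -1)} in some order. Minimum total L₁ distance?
102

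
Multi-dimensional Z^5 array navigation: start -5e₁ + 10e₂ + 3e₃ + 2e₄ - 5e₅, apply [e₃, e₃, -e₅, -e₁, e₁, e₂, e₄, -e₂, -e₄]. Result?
(-5, 10, 5, 2, -6)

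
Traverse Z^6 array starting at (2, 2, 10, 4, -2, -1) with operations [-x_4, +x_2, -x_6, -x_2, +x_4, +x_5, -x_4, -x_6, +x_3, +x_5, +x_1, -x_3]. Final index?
(3, 2, 10, 3, 0, -3)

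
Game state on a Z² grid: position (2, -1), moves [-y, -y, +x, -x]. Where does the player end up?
(2, -3)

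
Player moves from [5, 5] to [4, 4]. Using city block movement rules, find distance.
2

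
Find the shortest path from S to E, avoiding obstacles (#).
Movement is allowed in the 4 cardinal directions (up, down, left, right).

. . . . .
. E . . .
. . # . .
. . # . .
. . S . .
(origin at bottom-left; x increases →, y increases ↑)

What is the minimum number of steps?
4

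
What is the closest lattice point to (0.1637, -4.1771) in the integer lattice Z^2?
(0, -4)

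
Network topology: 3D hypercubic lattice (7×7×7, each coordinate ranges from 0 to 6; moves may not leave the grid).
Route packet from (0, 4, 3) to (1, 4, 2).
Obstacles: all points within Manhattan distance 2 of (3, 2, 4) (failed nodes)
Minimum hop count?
2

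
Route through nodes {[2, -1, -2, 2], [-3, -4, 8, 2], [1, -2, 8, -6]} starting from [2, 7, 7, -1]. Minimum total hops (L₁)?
48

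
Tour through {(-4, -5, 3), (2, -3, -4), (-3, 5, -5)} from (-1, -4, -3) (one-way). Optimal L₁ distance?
38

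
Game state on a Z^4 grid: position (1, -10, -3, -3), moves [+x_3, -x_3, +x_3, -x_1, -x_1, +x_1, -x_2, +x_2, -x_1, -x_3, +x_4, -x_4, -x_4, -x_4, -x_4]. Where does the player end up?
(-1, -10, -3, -6)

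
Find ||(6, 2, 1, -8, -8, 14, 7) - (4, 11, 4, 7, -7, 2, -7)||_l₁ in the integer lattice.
56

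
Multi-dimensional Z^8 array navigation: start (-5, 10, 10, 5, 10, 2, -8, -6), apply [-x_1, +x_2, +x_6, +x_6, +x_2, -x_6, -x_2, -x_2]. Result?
(-6, 10, 10, 5, 10, 3, -8, -6)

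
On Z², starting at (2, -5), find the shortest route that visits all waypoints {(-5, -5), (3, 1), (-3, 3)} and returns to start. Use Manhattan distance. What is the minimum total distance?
32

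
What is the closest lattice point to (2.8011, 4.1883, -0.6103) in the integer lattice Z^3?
(3, 4, -1)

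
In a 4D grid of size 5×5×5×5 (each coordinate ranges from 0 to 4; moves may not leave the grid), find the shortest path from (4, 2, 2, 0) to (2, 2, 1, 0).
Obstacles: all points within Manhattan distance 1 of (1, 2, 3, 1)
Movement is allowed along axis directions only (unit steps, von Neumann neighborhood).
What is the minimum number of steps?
3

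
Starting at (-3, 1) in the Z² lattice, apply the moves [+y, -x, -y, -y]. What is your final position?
(-4, 0)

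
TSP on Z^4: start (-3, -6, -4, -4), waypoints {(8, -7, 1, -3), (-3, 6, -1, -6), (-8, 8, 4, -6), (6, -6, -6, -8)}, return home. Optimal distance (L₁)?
96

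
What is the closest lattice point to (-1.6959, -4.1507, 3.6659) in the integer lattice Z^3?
(-2, -4, 4)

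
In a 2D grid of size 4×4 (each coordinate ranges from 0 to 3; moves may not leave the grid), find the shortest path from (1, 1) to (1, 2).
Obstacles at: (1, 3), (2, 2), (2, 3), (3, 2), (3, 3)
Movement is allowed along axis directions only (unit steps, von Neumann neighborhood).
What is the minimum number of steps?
1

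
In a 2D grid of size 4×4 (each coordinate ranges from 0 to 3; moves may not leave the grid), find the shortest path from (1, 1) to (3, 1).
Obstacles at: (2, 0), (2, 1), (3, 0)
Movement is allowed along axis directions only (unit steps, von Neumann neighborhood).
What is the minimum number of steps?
4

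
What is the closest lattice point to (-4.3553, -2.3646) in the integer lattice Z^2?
(-4, -2)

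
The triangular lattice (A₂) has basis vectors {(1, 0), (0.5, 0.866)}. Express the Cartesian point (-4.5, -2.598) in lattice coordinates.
-3b₁ - 3b₂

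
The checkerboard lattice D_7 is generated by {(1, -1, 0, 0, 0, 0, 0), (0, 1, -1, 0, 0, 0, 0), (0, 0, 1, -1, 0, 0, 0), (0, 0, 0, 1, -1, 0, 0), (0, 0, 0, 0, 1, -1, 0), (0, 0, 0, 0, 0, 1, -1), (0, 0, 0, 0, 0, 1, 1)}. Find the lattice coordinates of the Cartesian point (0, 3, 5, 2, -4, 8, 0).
3b₂ + 8b₃ + 10b₄ + 6b₅ + 7b₆ + 7b₇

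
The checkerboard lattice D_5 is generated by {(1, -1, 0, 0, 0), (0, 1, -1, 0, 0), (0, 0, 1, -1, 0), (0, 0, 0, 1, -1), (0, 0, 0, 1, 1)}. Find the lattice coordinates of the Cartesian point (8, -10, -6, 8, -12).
8b₁ - 2b₂ - 8b₃ + 6b₄ - 6b₅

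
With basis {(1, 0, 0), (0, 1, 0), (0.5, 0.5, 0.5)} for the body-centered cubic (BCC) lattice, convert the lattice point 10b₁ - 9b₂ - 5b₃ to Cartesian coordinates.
(7.5, -11.5, -2.5)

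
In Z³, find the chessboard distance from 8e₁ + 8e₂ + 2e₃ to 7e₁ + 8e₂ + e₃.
1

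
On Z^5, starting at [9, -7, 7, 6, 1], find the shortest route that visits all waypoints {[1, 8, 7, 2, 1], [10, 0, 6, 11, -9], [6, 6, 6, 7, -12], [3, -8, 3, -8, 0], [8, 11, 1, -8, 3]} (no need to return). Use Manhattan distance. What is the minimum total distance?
124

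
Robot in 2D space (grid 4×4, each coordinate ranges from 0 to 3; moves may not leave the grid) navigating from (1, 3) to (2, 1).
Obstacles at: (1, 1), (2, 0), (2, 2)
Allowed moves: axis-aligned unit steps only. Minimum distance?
5
(one shortest path: (1, 3) → (2, 3) → (3, 3) → (3, 2) → (3, 1) → (2, 1))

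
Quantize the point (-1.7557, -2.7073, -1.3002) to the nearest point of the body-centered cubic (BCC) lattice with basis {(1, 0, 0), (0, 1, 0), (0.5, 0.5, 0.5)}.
(-1.5, -2.5, -1.5)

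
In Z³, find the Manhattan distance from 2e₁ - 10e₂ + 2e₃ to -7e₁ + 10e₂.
31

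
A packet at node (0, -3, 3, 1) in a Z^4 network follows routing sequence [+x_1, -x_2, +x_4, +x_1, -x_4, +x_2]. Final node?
(2, -3, 3, 1)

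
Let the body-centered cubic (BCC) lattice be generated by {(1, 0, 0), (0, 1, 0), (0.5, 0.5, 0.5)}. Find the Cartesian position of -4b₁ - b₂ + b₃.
(-3.5, -0.5, 0.5)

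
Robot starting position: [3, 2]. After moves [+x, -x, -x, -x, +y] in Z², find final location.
(1, 3)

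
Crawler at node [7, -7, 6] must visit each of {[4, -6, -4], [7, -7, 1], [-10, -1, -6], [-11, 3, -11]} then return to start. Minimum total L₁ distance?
90
(one optimal route: (7, -7, 6) → (4, -6, -4) → (-10, -1, -6) → (-11, 3, -11) → (7, -7, 1) → (7, -7, 6))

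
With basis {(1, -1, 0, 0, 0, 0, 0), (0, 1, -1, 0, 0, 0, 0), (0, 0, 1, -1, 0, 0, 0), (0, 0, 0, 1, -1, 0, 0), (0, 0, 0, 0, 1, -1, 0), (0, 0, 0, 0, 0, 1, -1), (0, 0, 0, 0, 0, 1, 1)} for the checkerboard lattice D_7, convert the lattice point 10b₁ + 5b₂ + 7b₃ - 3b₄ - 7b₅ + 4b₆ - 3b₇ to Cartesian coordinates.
(10, -5, 2, -10, -4, 8, -7)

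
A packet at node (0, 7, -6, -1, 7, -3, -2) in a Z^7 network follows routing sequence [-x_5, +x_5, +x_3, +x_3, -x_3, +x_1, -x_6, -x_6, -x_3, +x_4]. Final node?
(1, 7, -6, 0, 7, -5, -2)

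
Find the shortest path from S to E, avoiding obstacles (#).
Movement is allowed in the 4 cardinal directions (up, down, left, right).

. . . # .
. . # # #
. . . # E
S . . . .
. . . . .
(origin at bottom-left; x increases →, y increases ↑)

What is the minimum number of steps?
5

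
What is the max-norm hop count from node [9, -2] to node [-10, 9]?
19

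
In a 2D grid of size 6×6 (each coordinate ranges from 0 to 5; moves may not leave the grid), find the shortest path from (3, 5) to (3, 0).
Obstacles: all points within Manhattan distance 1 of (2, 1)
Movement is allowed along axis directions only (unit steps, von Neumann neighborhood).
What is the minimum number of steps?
7
(one shortest path: (3, 5) → (4, 5) → (4, 4) → (4, 3) → (4, 2) → (4, 1) → (4, 0) → (3, 0))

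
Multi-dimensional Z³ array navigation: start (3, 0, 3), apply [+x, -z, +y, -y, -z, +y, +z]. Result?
(4, 1, 2)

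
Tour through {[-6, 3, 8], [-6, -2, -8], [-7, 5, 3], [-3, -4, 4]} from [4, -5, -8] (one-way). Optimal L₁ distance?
52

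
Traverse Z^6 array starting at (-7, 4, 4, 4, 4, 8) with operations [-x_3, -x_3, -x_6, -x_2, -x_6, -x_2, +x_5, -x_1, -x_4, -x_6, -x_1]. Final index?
(-9, 2, 2, 3, 5, 5)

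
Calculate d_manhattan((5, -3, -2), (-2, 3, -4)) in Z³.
15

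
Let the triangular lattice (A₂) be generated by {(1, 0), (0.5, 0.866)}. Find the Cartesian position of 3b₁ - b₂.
(2.5, -0.866)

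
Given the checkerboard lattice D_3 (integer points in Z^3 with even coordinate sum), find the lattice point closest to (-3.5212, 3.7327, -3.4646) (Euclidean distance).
(-3, 4, -3)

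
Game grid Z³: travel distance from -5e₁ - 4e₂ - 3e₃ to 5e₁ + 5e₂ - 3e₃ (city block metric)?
19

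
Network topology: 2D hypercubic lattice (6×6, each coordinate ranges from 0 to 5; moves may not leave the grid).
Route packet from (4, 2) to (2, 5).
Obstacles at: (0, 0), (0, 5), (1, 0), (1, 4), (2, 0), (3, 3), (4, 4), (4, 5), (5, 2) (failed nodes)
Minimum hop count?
5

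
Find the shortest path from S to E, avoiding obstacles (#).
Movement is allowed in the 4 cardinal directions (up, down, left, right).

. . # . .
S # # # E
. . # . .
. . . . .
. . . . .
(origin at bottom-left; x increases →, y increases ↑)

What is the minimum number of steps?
8
(one shortest path: (0, 3) → (0, 2) → (1, 2) → (1, 1) → (2, 1) → (3, 1) → (4, 1) → (4, 2) → (4, 3))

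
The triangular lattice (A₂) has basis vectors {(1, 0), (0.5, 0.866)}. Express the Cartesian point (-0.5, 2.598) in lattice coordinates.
-2b₁ + 3b₂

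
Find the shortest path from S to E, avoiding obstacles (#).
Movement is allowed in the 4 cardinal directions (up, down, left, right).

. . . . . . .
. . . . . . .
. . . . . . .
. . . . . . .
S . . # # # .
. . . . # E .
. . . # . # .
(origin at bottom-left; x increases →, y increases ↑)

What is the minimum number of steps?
10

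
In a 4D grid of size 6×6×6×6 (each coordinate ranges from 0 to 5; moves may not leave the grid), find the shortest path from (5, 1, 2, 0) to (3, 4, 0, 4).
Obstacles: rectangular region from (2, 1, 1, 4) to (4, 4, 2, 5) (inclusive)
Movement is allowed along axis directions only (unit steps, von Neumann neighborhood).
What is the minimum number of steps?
11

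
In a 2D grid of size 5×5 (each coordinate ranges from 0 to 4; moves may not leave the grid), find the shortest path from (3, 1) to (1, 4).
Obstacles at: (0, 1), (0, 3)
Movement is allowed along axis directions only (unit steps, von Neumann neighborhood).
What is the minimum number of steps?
5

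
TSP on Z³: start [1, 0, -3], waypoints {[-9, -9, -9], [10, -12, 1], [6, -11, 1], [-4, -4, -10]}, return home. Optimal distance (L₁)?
84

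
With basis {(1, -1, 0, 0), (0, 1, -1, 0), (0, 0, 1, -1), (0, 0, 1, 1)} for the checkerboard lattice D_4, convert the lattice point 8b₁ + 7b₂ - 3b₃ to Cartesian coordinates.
(8, -1, -10, 3)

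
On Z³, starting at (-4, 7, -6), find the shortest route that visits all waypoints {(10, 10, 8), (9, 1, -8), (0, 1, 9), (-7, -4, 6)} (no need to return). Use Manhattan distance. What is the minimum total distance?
82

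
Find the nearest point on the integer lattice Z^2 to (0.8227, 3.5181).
(1, 4)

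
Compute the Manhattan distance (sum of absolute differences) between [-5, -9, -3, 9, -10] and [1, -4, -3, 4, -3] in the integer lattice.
23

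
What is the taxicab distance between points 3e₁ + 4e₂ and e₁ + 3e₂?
3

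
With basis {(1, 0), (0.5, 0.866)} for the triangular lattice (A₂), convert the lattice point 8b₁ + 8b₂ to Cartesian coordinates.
(12, 6.928)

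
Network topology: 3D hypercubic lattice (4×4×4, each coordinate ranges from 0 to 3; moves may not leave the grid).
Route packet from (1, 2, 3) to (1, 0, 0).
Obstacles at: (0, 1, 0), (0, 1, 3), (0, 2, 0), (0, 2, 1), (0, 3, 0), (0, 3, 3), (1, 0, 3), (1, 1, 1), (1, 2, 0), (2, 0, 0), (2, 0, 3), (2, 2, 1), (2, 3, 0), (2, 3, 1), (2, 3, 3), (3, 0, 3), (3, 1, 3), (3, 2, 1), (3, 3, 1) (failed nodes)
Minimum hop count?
5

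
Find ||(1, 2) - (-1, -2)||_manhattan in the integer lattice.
6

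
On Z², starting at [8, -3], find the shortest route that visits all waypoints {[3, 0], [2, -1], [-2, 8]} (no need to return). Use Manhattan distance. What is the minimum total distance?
23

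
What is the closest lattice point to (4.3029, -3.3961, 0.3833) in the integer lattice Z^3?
(4, -3, 0)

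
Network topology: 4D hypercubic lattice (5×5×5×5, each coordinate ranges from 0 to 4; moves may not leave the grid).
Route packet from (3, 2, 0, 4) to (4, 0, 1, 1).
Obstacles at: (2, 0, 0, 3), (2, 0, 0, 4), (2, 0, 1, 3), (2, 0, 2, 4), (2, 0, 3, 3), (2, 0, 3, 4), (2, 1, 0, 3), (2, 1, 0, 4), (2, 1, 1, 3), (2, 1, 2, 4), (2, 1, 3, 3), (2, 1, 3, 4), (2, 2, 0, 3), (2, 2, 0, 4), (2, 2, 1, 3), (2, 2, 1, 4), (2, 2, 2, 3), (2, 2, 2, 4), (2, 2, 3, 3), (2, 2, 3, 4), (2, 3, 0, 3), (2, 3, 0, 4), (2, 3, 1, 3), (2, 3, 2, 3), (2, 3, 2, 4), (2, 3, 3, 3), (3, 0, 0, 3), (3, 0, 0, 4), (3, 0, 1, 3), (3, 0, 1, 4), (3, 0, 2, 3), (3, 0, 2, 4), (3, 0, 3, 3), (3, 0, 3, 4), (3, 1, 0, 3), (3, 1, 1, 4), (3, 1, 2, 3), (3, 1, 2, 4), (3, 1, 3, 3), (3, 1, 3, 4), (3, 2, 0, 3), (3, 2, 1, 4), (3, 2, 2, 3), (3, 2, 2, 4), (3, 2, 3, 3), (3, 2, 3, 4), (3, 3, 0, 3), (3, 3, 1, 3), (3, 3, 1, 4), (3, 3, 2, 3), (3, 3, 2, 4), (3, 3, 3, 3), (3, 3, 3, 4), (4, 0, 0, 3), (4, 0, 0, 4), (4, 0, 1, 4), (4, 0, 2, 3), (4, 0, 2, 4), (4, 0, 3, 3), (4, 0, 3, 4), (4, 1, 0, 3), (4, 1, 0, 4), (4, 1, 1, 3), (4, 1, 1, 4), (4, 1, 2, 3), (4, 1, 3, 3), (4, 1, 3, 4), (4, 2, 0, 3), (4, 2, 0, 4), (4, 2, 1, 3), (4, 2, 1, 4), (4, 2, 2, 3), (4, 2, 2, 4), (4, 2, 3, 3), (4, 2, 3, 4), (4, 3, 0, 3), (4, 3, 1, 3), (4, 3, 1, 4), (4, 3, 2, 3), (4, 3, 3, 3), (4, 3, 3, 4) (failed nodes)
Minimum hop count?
11
(one shortest path: (3, 2, 0, 4) → (3, 3, 0, 4) → (4, 3, 0, 4) → (4, 4, 0, 4) → (4, 4, 1, 4) → (4, 4, 1, 3) → (4, 4, 1, 2) → (4, 3, 1, 2) → (4, 2, 1, 2) → (4, 1, 1, 2) → (4, 0, 1, 2) → (4, 0, 1, 1))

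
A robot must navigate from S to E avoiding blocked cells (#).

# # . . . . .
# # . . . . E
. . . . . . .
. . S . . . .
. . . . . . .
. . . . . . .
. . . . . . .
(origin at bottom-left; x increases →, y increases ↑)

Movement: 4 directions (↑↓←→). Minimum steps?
6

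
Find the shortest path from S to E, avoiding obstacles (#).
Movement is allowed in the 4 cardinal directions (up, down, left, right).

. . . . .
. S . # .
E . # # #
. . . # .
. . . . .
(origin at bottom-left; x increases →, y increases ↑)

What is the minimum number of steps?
2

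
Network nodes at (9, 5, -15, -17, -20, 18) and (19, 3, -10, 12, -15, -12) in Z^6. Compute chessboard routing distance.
30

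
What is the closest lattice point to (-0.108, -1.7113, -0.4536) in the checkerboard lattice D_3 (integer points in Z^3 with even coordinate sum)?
(0, -2, 0)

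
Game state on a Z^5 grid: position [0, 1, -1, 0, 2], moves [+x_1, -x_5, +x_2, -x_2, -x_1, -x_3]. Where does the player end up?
(0, 1, -2, 0, 1)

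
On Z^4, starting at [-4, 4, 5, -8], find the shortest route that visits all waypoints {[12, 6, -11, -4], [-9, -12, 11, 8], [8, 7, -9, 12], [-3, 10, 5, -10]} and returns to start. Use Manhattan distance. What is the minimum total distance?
176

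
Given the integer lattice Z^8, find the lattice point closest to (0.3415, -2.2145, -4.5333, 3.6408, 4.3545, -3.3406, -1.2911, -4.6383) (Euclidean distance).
(0, -2, -5, 4, 4, -3, -1, -5)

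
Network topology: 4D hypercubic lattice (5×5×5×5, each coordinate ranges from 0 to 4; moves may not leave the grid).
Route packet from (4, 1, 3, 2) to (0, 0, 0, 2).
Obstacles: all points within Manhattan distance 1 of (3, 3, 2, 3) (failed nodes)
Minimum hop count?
8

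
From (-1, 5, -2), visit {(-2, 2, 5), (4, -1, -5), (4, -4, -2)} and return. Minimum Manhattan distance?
50
(one optimal route: (-1, 5, -2) → (-2, 2, 5) → (4, -1, -5) → (4, -4, -2) → (-1, 5, -2))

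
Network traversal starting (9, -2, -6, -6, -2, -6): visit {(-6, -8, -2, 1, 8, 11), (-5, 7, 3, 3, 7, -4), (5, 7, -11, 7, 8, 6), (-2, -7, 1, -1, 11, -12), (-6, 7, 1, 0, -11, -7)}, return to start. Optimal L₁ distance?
242
(one optimal route: (9, -2, -6, -6, -2, -6) → (-2, -7, 1, -1, 11, -12) → (-6, -8, -2, 1, 8, 11) → (5, 7, -11, 7, 8, 6) → (-5, 7, 3, 3, 7, -4) → (-6, 7, 1, 0, -11, -7) → (9, -2, -6, -6, -2, -6))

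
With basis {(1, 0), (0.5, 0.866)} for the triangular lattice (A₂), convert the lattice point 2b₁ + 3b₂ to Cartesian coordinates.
(3.5, 2.598)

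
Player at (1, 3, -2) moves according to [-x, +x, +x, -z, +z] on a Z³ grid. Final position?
(2, 3, -2)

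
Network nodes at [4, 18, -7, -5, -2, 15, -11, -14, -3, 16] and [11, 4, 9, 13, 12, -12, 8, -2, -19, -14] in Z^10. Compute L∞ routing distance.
30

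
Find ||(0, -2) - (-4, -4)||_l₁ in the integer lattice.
6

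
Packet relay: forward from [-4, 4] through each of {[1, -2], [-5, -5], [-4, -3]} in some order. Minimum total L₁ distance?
19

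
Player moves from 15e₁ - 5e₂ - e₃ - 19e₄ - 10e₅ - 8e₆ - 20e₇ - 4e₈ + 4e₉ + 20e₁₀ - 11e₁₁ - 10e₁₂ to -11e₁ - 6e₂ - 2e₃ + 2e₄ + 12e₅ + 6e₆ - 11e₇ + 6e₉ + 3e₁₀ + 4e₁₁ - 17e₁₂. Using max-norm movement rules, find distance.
26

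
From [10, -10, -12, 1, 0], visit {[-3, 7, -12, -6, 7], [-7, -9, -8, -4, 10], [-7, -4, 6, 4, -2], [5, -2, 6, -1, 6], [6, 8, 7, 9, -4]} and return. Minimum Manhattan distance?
216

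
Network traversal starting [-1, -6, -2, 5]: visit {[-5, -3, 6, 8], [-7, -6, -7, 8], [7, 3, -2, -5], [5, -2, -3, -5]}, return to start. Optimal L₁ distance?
100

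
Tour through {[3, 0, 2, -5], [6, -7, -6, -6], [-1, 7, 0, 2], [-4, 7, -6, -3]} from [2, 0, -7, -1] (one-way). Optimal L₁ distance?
69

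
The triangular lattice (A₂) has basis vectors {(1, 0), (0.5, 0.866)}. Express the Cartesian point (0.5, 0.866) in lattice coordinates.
b₂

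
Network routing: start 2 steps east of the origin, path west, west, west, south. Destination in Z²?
(-1, -1)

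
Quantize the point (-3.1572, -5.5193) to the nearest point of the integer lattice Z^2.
(-3, -6)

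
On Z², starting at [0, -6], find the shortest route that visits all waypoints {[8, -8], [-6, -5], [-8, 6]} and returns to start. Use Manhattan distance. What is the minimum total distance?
60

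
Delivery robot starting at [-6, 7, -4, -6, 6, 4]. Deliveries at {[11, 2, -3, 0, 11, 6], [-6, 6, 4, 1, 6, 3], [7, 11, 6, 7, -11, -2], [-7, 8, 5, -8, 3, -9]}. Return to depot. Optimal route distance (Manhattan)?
194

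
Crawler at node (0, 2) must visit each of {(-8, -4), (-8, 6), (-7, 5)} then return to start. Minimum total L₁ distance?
36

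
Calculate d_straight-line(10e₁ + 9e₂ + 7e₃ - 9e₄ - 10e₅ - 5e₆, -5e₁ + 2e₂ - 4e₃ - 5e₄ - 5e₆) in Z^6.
22.6053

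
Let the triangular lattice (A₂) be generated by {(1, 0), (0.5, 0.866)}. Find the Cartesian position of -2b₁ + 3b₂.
(-0.5, 2.598)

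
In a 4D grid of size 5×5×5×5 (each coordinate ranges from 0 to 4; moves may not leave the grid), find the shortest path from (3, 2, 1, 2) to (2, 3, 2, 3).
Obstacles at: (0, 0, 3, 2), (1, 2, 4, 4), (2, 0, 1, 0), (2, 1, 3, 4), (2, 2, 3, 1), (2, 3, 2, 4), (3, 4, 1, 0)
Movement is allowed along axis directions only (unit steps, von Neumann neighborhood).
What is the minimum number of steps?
4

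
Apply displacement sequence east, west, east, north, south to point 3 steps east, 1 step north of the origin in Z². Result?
(4, 1)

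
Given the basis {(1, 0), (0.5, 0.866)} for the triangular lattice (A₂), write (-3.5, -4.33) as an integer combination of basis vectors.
-b₁ - 5b₂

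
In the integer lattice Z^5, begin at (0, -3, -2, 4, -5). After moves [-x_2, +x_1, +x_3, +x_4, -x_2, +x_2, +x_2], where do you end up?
(1, -3, -1, 5, -5)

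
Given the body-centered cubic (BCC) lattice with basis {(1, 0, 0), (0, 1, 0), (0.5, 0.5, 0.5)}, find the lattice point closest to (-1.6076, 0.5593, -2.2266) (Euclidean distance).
(-1.5, 0.5, -2.5)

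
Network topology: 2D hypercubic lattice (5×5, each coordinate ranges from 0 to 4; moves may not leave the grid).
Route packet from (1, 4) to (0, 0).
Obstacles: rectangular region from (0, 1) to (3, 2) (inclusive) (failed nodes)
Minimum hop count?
11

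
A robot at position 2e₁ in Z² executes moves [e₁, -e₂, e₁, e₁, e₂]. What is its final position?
(5, 0)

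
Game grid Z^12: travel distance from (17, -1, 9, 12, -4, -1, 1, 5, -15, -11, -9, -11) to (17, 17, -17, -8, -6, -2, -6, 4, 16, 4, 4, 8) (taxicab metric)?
153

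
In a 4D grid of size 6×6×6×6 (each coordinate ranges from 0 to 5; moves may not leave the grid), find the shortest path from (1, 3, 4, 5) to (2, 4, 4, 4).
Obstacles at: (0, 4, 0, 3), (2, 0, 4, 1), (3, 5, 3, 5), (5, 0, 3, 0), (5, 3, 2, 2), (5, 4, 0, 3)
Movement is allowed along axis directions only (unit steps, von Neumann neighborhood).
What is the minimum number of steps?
3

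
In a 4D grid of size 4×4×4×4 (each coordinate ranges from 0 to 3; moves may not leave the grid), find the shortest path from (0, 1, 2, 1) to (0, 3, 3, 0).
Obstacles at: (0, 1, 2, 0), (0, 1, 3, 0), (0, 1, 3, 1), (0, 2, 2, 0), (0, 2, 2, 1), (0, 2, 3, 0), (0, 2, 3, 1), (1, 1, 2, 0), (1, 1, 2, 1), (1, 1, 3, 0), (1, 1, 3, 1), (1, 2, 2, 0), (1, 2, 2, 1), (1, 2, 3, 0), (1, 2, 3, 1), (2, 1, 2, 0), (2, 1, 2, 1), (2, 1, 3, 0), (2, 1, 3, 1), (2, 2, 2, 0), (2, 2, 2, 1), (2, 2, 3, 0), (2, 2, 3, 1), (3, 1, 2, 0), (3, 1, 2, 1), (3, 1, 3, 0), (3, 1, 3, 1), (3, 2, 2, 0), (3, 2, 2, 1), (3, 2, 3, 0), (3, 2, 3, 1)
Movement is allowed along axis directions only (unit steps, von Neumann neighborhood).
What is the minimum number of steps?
6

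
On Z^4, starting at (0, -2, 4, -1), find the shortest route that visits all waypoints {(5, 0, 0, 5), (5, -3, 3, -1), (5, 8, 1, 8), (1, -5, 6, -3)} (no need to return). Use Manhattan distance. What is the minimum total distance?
43
(one optimal route: (0, -2, 4, -1) → (1, -5, 6, -3) → (5, -3, 3, -1) → (5, 0, 0, 5) → (5, 8, 1, 8))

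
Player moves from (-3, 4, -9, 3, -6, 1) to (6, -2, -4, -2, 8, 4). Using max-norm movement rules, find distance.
14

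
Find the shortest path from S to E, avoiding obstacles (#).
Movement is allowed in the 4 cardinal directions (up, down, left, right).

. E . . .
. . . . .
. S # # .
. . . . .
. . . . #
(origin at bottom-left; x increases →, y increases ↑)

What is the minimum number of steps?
2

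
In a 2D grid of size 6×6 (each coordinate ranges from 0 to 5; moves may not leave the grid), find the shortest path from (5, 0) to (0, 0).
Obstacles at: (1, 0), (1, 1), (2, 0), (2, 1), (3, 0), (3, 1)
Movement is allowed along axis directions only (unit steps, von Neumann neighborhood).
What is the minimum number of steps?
9
(one shortest path: (5, 0) → (4, 0) → (4, 1) → (4, 2) → (3, 2) → (2, 2) → (1, 2) → (0, 2) → (0, 1) → (0, 0))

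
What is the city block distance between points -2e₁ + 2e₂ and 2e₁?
6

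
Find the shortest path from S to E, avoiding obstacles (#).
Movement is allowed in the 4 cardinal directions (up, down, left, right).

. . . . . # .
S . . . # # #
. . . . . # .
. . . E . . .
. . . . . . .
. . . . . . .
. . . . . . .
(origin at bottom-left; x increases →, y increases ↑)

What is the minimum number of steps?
5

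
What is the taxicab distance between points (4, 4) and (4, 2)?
2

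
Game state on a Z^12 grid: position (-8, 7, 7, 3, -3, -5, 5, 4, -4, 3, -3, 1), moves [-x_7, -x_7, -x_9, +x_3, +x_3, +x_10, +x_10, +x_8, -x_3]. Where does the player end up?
(-8, 7, 8, 3, -3, -5, 3, 5, -5, 5, -3, 1)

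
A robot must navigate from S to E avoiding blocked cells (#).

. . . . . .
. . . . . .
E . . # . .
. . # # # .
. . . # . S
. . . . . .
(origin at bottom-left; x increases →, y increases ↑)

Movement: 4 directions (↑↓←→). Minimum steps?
9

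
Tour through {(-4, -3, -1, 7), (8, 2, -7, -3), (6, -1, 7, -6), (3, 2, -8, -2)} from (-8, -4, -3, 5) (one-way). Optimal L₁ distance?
66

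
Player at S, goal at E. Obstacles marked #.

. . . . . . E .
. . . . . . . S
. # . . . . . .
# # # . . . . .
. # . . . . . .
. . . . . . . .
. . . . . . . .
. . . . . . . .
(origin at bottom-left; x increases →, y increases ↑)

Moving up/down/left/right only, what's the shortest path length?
2
(one shortest path: (7, 6) → (6, 6) → (6, 7))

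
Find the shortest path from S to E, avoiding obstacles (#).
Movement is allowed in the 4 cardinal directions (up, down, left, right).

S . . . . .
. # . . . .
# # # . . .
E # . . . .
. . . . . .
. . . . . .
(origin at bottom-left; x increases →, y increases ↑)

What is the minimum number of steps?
11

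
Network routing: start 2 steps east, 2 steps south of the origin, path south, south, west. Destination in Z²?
(1, -4)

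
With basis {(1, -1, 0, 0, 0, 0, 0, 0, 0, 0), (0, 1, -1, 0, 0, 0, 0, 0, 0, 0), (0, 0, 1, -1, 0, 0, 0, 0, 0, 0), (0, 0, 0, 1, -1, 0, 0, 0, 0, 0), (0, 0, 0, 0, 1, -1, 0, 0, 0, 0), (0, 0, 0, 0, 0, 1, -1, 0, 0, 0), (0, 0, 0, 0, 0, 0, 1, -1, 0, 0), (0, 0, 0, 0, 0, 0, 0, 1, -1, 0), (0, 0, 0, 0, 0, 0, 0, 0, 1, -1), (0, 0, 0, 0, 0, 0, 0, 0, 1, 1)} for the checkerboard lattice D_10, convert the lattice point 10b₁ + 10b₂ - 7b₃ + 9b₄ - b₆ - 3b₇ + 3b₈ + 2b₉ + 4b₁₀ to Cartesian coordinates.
(10, 0, -17, 16, -9, -1, -2, 6, 3, 2)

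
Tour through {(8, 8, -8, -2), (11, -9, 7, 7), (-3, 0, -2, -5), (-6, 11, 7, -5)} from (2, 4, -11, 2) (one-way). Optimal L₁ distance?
117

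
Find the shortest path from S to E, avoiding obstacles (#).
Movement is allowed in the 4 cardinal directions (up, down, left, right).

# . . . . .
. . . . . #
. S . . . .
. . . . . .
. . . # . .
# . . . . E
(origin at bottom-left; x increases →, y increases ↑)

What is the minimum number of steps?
7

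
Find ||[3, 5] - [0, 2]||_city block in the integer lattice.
6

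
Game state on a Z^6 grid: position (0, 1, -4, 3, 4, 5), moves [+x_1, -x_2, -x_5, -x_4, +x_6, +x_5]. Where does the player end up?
(1, 0, -4, 2, 4, 6)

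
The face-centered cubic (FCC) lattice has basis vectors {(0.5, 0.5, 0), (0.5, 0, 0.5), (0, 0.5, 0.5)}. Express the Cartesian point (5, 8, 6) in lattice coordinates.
7b₁ + 3b₂ + 9b₃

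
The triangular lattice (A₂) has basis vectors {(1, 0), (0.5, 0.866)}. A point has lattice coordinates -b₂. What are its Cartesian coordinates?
(-0.5, -0.866)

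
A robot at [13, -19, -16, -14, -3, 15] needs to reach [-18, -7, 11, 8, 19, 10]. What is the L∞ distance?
31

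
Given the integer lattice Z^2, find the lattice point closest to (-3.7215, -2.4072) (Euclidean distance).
(-4, -2)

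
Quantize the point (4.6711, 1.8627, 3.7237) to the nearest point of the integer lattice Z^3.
(5, 2, 4)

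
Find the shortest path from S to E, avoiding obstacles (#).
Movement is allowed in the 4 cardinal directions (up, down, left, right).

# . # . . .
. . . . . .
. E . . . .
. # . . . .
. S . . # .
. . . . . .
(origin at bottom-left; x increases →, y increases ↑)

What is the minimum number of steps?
4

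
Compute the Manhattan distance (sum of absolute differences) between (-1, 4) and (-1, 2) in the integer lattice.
2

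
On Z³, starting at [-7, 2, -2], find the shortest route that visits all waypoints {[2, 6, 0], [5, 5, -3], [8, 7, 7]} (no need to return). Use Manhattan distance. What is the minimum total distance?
37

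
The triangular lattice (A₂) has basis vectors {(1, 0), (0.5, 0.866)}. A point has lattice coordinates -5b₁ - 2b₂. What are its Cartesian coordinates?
(-6, -1.732)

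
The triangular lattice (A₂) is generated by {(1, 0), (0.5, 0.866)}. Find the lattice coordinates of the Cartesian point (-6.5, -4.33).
-4b₁ - 5b₂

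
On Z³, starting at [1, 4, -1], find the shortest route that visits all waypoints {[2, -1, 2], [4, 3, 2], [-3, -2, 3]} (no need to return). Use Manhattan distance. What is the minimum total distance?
20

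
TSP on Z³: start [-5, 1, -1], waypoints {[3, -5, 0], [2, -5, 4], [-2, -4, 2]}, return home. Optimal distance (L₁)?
38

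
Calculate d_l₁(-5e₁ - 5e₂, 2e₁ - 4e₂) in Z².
8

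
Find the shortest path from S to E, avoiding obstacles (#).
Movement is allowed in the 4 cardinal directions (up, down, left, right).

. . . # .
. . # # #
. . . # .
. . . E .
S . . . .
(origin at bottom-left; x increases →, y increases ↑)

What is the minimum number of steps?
4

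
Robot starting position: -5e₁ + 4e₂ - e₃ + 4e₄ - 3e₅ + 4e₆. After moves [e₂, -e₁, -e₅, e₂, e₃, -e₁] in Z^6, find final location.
(-7, 6, 0, 4, -4, 4)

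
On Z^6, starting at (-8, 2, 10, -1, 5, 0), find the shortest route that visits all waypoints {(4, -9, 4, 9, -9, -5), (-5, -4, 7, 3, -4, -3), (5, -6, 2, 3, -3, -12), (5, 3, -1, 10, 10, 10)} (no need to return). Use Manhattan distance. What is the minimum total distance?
133
(one optimal route: (-8, 2, 10, -1, 5, 0) → (-5, -4, 7, 3, -4, -3) → (5, -6, 2, 3, -3, -12) → (4, -9, 4, 9, -9, -5) → (5, 3, -1, 10, 10, 10))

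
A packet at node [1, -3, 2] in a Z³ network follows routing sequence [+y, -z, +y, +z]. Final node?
(1, -1, 2)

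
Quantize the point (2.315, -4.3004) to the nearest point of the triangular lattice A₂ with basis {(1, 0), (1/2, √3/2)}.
(2.5, -4.33)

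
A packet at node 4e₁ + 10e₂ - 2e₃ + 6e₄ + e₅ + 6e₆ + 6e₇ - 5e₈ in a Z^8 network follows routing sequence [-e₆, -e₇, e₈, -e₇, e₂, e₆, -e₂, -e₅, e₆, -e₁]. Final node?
(3, 10, -2, 6, 0, 7, 4, -4)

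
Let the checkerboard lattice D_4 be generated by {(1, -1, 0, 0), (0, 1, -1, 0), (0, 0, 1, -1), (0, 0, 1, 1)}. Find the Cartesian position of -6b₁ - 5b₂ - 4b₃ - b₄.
(-6, 1, 0, 3)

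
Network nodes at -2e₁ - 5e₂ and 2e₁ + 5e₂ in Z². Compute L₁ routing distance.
14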